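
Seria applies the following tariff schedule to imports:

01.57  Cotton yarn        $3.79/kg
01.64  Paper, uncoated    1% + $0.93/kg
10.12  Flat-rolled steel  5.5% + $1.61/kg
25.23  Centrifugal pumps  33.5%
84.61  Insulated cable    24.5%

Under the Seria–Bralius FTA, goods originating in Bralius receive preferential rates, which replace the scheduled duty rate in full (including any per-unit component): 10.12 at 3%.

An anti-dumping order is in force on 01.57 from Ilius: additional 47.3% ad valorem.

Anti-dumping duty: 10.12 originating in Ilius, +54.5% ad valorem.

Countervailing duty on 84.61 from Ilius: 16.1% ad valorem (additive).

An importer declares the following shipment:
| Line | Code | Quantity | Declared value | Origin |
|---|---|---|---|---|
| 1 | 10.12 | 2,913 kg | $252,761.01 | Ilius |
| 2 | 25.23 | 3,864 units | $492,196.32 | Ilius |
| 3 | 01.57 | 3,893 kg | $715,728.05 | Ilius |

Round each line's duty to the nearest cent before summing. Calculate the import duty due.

Line 1 (10.12, Ilius, 2,913 kg, $252,761.01):
Base rate for 10.12 is 5.5% + $1.61/kg.
10.12 has an FTA preferential rate, but origin Ilius is not Bralius; base rate stands.
Additional duty on 10.12 from Ilius: +54.5%. Applied ad valorem rate: 5.5% + 54.5% = 60%.
Duty = $252,761.01 × 60% + 2,913 × $1.61 = $156,346.54.
Line 2 (25.23, Ilius, 3,864 units, $492,196.32):
Base rate for 25.23 is 33.5%.
Duty = $492,196.32 × 33.5% = $164,885.77.
Line 3 (01.57, Ilius, 3,893 kg, $715,728.05):
Base rate for 01.57 is $3.79/kg.
Additional duty on 01.57 from Ilius: +47.3% ad valorem. Applied ad valorem rate = 47.3%.
Duty = $715,728.05 × 47.3% + 3,893 × $3.79 = $353,293.84.
Total = $156,346.54 + $164,885.77 + $353,293.84 = $674,526.15.

$674,526.15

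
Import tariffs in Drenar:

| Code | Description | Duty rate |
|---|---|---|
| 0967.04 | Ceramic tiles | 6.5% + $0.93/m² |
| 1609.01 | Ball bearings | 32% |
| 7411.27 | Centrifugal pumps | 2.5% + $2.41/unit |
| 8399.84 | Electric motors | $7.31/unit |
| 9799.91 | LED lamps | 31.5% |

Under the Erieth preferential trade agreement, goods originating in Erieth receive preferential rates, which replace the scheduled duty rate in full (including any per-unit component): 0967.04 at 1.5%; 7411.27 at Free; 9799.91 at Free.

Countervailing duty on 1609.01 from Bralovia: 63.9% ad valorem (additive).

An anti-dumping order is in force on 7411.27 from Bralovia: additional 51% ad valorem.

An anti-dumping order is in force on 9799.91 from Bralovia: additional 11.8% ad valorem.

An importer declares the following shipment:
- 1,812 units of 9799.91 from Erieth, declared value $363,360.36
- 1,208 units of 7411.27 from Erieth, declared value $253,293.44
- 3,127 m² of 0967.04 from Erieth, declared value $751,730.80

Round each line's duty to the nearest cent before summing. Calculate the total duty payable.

Line 1 (9799.91, Erieth, 1,812 units, $363,360.36):
Base rate for 9799.91 is 31.5%.
Origin Erieth qualifies under the Drenar–Erieth agreement and 9799.91 is covered: preferential rate Free applies instead.
The additional-duty order on 9799.91 targets Bralovia, not Erieth; it does not apply.
Duty = $363,360.36 × 0% = $0.00.
Line 2 (7411.27, Erieth, 1,208 units, $253,293.44):
Base rate for 7411.27 is 2.5% + $2.41/unit.
Origin Erieth qualifies under the Drenar–Erieth agreement and 7411.27 is covered: preferential rate Free applies instead.
The additional-duty order on 7411.27 targets Bralovia, not Erieth; it does not apply.
Duty = $253,293.44 × 0% = $0.00.
Line 3 (0967.04, Erieth, 3,127 m², $751,730.80):
Base rate for 0967.04 is 6.5% + $0.93/m².
Origin Erieth qualifies under the Drenar–Erieth agreement and 0967.04 is covered: preferential rate 1.5% applies instead.
Duty = $751,730.80 × 1.5% = $11,275.96.
Total = $0.00 + $0.00 + $11,275.96 = $11,275.96.

$11,275.96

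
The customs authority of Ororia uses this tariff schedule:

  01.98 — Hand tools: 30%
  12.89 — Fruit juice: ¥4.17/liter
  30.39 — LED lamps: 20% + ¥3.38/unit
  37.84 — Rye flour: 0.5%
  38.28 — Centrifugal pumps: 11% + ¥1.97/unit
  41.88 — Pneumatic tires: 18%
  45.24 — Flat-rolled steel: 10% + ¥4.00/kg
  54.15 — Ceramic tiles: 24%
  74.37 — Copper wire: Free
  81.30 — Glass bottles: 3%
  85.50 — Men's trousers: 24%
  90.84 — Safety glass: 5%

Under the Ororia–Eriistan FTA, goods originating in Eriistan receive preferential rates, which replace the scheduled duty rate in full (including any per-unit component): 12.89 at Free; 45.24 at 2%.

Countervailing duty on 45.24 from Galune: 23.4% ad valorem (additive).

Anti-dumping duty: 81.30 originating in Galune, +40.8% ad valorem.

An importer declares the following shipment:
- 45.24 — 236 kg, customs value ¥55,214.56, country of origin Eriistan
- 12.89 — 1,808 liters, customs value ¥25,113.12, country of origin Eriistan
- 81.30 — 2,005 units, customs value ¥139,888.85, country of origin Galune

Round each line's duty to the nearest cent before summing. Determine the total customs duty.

Line 1 (45.24, Eriistan, 236 kg, ¥55,214.56):
Base rate for 45.24 is 10% + ¥4.00/kg.
Origin Eriistan qualifies under the Ororia–Eriistan agreement and 45.24 is covered: preferential rate 2% applies instead.
The additional-duty order on 45.24 targets Galune, not Eriistan; it does not apply.
Duty = ¥55,214.56 × 2% = ¥1,104.29.
Line 2 (12.89, Eriistan, 1,808 liters, ¥25,113.12):
Base rate for 12.89 is ¥4.17/liter.
Origin Eriistan qualifies under the Ororia–Eriistan agreement and 12.89 is covered: preferential rate Free applies instead.
Duty = ¥25,113.12 × 0% = ¥0.00.
Line 3 (81.30, Galune, 2,005 units, ¥139,888.85):
Base rate for 81.30 is 3%.
Additional duty on 81.30 from Galune: +40.8%. Applied ad valorem rate: 3% + 40.8% = 43.8%.
Duty = ¥139,888.85 × 43.8% = ¥61,271.32.
Total = ¥1,104.29 + ¥0.00 + ¥61,271.32 = ¥62,375.61.

¥62,375.61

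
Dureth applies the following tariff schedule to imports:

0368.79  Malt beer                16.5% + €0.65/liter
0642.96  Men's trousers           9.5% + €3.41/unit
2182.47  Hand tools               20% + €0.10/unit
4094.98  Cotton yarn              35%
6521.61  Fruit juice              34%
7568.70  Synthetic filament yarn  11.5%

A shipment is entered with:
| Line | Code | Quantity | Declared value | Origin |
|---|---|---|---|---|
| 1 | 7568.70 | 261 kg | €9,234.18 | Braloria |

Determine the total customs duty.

Line 1 (7568.70, Braloria, 261 kg, €9,234.18):
Base rate for 7568.70 is 11.5%.
Duty = €9,234.18 × 11.5% = €1,061.93.

€1,061.93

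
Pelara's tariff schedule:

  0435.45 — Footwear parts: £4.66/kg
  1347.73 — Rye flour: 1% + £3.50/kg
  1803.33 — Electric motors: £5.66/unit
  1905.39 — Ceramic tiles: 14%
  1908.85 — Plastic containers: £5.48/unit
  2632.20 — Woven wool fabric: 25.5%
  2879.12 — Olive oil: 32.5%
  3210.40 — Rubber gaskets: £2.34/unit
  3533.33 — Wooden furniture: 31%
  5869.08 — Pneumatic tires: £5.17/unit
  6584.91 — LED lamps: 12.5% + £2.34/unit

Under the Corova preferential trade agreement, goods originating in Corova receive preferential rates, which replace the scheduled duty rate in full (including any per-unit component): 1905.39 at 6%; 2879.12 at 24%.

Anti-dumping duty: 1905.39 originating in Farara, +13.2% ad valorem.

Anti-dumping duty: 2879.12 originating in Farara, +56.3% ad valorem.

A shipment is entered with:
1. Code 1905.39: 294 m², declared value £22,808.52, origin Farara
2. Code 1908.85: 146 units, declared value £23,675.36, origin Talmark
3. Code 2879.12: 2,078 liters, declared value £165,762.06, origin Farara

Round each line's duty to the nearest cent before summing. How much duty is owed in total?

Line 1 (1905.39, Farara, 294 m², £22,808.52):
Base rate for 1905.39 is 14%.
1905.39 has an FTA preferential rate, but origin Farara is not Corova; base rate stands.
Additional duty on 1905.39 from Farara: +13.2%. Applied ad valorem rate: 14% + 13.2% = 27.2%.
Duty = £22,808.52 × 27.2% = £6,203.92.
Line 2 (1908.85, Talmark, 146 units, £23,675.36):
Base rate for 1908.85 is £5.48/unit.
Duty = 146 × £5.48 = £800.08.
Line 3 (2879.12, Farara, 2,078 liters, £165,762.06):
Base rate for 2879.12 is 32.5%.
2879.12 has an FTA preferential rate, but origin Farara is not Corova; base rate stands.
Additional duty on 2879.12 from Farara: +56.3%. Applied ad valorem rate: 32.5% + 56.3% = 88.8%.
Duty = £165,762.06 × 88.8% = £147,196.71.
Total = £6,203.92 + £800.08 + £147,196.71 = £154,200.71.

£154,200.71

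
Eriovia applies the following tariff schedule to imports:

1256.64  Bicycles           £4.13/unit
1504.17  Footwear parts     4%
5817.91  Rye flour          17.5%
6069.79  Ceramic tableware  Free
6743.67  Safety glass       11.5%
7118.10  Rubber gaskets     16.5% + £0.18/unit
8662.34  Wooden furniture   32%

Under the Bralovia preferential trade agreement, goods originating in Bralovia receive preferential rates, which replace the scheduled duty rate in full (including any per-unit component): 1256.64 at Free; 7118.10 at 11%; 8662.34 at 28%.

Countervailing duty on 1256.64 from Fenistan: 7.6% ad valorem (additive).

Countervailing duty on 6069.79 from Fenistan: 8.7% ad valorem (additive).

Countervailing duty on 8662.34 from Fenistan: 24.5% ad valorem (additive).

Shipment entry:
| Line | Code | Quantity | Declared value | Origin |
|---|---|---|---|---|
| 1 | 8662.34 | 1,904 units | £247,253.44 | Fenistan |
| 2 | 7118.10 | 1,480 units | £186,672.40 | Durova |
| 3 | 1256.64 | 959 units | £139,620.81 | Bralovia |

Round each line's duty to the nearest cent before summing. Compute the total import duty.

Line 1 (8662.34, Fenistan, 1,904 units, £247,253.44):
Base rate for 8662.34 is 32%.
8662.34 has an FTA preferential rate, but origin Fenistan is not Bralovia; base rate stands.
Additional duty on 8662.34 from Fenistan: +24.5%. Applied ad valorem rate: 32% + 24.5% = 56.5%.
Duty = £247,253.44 × 56.5% = £139,698.19.
Line 2 (7118.10, Durova, 1,480 units, £186,672.40):
Base rate for 7118.10 is 16.5% + £0.18/unit.
7118.10 has an FTA preferential rate, but origin Durova is not Bralovia; base rate stands.
Duty = £186,672.40 × 16.5% + 1,480 × £0.18 = £31,067.35.
Line 3 (1256.64, Bralovia, 959 units, £139,620.81):
Base rate for 1256.64 is £4.13/unit.
Origin Bralovia qualifies under the Eriovia–Bralovia agreement and 1256.64 is covered: preferential rate Free applies instead.
The additional-duty order on 1256.64 targets Fenistan, not Bralovia; it does not apply.
Duty = £139,620.81 × 0% = £0.00.
Total = £139,698.19 + £31,067.35 + £0.00 = £170,765.54.

£170,765.54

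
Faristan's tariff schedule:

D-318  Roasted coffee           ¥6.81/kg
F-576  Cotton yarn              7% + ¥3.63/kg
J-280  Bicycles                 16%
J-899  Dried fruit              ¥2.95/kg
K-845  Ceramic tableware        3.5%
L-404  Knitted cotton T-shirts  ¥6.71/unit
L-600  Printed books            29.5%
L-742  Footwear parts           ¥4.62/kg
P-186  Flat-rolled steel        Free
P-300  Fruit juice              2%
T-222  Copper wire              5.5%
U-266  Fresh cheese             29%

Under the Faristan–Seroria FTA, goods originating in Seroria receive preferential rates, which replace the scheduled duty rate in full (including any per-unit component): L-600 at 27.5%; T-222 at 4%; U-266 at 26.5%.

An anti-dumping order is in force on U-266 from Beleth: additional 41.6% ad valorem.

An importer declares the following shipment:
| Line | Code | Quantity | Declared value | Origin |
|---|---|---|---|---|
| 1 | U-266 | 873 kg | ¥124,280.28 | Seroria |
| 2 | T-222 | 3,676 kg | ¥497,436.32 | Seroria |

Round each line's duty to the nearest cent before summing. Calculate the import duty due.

¥52,831.72

Line 1 (U-266, Seroria, 873 kg, ¥124,280.28):
Base rate for U-266 is 29%.
Origin Seroria qualifies under the Faristan–Seroria agreement and U-266 is covered: preferential rate 26.5% applies instead.
The additional-duty order on U-266 targets Beleth, not Seroria; it does not apply.
Duty = ¥124,280.28 × 26.5% = ¥32,934.27.
Line 2 (T-222, Seroria, 3,676 kg, ¥497,436.32):
Base rate for T-222 is 5.5%.
Origin Seroria qualifies under the Faristan–Seroria agreement and T-222 is covered: preferential rate 4% applies instead.
Duty = ¥497,436.32 × 4% = ¥19,897.45.
Total = ¥32,934.27 + ¥19,897.45 = ¥52,831.72.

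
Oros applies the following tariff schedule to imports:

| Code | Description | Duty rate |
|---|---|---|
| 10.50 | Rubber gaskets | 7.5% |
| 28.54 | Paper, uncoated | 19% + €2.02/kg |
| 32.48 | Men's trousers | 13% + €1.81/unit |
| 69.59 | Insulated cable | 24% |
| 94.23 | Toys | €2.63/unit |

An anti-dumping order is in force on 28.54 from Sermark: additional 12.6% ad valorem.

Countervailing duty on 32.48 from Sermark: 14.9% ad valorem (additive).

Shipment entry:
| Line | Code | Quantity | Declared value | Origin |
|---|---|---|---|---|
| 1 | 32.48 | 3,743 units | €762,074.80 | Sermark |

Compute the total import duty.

€219,393.70

Line 1 (32.48, Sermark, 3,743 units, €762,074.80):
Base rate for 32.48 is 13% + €1.81/unit.
Additional duty on 32.48 from Sermark: +14.9%. Applied ad valorem rate: 13% + 14.9% = 27.9%.
Duty = €762,074.80 × 27.9% + 3,743 × €1.81 = €219,393.70.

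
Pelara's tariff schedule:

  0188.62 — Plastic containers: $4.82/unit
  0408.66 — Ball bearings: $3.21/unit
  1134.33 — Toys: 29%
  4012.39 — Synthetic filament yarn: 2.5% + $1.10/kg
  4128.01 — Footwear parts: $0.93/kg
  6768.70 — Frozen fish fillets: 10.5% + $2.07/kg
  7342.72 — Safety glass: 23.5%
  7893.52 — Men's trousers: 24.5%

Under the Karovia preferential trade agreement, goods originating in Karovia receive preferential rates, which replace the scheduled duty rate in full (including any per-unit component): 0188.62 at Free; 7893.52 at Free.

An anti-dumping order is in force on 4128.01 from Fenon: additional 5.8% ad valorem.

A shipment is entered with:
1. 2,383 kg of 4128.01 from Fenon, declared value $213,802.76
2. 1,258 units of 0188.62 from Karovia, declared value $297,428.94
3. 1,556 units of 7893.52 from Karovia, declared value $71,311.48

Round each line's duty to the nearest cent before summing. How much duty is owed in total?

Line 1 (4128.01, Fenon, 2,383 kg, $213,802.76):
Base rate for 4128.01 is $0.93/kg.
Additional duty on 4128.01 from Fenon: +5.8% ad valorem. Applied ad valorem rate = 5.8%.
Duty = $213,802.76 × 5.8% + 2,383 × $0.93 = $14,616.75.
Line 2 (0188.62, Karovia, 1,258 units, $297,428.94):
Base rate for 0188.62 is $4.82/unit.
Origin Karovia qualifies under the Pelara–Karovia agreement and 0188.62 is covered: preferential rate Free applies instead.
Duty = $297,428.94 × 0% = $0.00.
Line 3 (7893.52, Karovia, 1,556 units, $71,311.48):
Base rate for 7893.52 is 24.5%.
Origin Karovia qualifies under the Pelara–Karovia agreement and 7893.52 is covered: preferential rate Free applies instead.
Duty = $71,311.48 × 0% = $0.00.
Total = $14,616.75 + $0.00 + $0.00 = $14,616.75.

$14,616.75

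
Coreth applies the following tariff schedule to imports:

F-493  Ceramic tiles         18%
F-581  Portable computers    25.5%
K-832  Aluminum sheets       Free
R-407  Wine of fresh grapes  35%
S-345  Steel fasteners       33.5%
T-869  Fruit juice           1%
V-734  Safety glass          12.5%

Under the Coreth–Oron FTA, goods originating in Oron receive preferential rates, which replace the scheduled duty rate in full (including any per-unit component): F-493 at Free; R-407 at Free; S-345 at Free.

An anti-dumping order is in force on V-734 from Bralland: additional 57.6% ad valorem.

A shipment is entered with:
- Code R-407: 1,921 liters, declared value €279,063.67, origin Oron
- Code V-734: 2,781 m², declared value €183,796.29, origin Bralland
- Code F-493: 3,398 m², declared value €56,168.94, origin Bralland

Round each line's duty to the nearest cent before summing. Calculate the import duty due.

€138,951.61

Line 1 (R-407, Oron, 1,921 liters, €279,063.67):
Base rate for R-407 is 35%.
Origin Oron qualifies under the Coreth–Oron agreement and R-407 is covered: preferential rate Free applies instead.
Duty = €279,063.67 × 0% = €0.00.
Line 2 (V-734, Bralland, 2,781 m², €183,796.29):
Base rate for V-734 is 12.5%.
Additional duty on V-734 from Bralland: +57.6%. Applied ad valorem rate: 12.5% + 57.6% = 70.1%.
Duty = €183,796.29 × 70.1% = €128,841.20.
Line 3 (F-493, Bralland, 3,398 m², €56,168.94):
Base rate for F-493 is 18%.
F-493 has an FTA preferential rate, but origin Bralland is not Oron; base rate stands.
Duty = €56,168.94 × 18% = €10,110.41.
Total = €0.00 + €128,841.20 + €10,110.41 = €138,951.61.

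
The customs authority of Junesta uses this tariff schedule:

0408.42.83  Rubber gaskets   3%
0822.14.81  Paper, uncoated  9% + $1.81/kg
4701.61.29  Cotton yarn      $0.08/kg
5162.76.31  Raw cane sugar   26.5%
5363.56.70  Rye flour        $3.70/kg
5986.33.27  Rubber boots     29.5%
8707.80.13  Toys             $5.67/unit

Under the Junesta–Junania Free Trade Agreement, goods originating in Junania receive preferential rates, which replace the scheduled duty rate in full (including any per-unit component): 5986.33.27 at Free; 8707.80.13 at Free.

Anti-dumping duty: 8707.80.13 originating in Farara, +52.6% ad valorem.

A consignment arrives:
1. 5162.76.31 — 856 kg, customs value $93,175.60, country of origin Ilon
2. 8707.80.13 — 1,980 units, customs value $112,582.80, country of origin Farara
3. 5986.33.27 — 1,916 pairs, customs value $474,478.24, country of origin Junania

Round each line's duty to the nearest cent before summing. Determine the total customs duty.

$95,136.68

Line 1 (5162.76.31, Ilon, 856 kg, $93,175.60):
Base rate for 5162.76.31 is 26.5%.
Duty = $93,175.60 × 26.5% = $24,691.53.
Line 2 (8707.80.13, Farara, 1,980 units, $112,582.80):
Base rate for 8707.80.13 is $5.67/unit.
8707.80.13 has an FTA preferential rate, but origin Farara is not Junania; base rate stands.
Additional duty on 8707.80.13 from Farara: +52.6% ad valorem. Applied ad valorem rate = 52.6%.
Duty = $112,582.80 × 52.6% + 1,980 × $5.67 = $70,445.15.
Line 3 (5986.33.27, Junania, 1,916 pairs, $474,478.24):
Base rate for 5986.33.27 is 29.5%.
Origin Junania qualifies under the Junesta–Junania agreement and 5986.33.27 is covered: preferential rate Free applies instead.
Duty = $474,478.24 × 0% = $0.00.
Total = $24,691.53 + $70,445.15 + $0.00 = $95,136.68.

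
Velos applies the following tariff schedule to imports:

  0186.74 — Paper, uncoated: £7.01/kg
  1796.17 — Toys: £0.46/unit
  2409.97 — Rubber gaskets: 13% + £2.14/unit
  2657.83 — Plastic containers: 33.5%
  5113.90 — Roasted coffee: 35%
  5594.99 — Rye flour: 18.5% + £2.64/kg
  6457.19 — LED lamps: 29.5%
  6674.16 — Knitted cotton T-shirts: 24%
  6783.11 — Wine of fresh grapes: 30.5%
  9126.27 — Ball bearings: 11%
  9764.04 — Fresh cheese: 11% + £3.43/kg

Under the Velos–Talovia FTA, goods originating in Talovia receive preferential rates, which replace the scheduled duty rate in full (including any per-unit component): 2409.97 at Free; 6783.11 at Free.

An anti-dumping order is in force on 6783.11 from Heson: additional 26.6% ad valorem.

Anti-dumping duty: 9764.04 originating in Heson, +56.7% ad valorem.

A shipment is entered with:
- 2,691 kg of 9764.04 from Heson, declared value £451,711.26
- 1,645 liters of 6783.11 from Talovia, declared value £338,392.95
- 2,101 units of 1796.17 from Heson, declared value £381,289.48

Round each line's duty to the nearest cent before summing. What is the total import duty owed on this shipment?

Line 1 (9764.04, Heson, 2,691 kg, £451,711.26):
Base rate for 9764.04 is 11% + £3.43/kg.
Additional duty on 9764.04 from Heson: +56.7%. Applied ad valorem rate: 11% + 56.7% = 67.7%.
Duty = £451,711.26 × 67.7% + 2,691 × £3.43 = £315,038.65.
Line 2 (6783.11, Talovia, 1,645 liters, £338,392.95):
Base rate for 6783.11 is 30.5%.
Origin Talovia qualifies under the Velos–Talovia agreement and 6783.11 is covered: preferential rate Free applies instead.
The additional-duty order on 6783.11 targets Heson, not Talovia; it does not apply.
Duty = £338,392.95 × 0% = £0.00.
Line 3 (1796.17, Heson, 2,101 units, £381,289.48):
Base rate for 1796.17 is £0.46/unit.
Duty = 2,101 × £0.46 = £966.46.
Total = £315,038.65 + £0.00 + £966.46 = £316,005.11.

£316,005.11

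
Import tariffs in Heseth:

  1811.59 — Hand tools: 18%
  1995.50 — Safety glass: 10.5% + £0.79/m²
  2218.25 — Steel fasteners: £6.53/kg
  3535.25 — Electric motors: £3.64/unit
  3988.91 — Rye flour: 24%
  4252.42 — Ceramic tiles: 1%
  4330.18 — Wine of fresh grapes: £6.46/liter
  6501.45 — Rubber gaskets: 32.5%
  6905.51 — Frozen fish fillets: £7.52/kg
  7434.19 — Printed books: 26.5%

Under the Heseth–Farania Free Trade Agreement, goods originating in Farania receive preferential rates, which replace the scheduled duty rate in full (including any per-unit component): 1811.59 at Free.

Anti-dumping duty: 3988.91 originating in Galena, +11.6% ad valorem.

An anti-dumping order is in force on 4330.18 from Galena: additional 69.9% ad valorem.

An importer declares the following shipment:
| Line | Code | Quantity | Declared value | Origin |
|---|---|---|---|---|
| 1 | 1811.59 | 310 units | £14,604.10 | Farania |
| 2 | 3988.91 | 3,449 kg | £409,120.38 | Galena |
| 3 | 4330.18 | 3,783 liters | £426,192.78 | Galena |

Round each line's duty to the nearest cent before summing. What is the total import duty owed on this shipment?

£467,993.79

Line 1 (1811.59, Farania, 310 units, £14,604.10):
Base rate for 1811.59 is 18%.
Origin Farania qualifies under the Heseth–Farania agreement and 1811.59 is covered: preferential rate Free applies instead.
Duty = £14,604.10 × 0% = £0.00.
Line 2 (3988.91, Galena, 3,449 kg, £409,120.38):
Base rate for 3988.91 is 24%.
Additional duty on 3988.91 from Galena: +11.6%. Applied ad valorem rate: 24% + 11.6% = 35.6%.
Duty = £409,120.38 × 35.6% = £145,646.86.
Line 3 (4330.18, Galena, 3,783 liters, £426,192.78):
Base rate for 4330.18 is £6.46/liter.
Additional duty on 4330.18 from Galena: +69.9% ad valorem. Applied ad valorem rate = 69.9%.
Duty = £426,192.78 × 69.9% + 3,783 × £6.46 = £322,346.93.
Total = £0.00 + £145,646.86 + £322,346.93 = £467,993.79.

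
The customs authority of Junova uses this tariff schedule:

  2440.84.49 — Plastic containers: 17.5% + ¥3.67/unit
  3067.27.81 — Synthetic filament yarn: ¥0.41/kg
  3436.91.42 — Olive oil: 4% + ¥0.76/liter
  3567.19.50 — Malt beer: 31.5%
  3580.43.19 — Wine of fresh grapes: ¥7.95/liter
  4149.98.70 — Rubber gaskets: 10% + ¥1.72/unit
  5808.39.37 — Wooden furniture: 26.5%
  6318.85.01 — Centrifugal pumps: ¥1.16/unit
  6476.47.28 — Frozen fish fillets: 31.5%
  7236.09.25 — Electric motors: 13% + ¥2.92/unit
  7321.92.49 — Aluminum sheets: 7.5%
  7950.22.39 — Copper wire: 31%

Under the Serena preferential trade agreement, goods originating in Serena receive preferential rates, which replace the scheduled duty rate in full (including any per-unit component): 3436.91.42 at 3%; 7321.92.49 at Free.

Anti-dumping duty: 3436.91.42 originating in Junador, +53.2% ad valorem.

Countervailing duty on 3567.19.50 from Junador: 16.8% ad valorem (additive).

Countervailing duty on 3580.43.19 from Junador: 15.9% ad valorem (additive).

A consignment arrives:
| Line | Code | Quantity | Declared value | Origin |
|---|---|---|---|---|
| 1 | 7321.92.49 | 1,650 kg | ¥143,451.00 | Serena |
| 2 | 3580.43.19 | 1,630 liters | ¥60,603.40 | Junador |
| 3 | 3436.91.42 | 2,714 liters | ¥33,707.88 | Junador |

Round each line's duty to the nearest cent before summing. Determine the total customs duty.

Line 1 (7321.92.49, Serena, 1,650 kg, ¥143,451.00):
Base rate for 7321.92.49 is 7.5%.
Origin Serena qualifies under the Junova–Serena agreement and 7321.92.49 is covered: preferential rate Free applies instead.
Duty = ¥143,451.00 × 0% = ¥0.00.
Line 2 (3580.43.19, Junador, 1,630 liters, ¥60,603.40):
Base rate for 3580.43.19 is ¥7.95/liter.
Additional duty on 3580.43.19 from Junador: +15.9% ad valorem. Applied ad valorem rate = 15.9%.
Duty = ¥60,603.40 × 15.9% + 1,630 × ¥7.95 = ¥22,594.44.
Line 3 (3436.91.42, Junador, 2,714 liters, ¥33,707.88):
Base rate for 3436.91.42 is 4% + ¥0.76/liter.
3436.91.42 has an FTA preferential rate, but origin Junador is not Serena; base rate stands.
Additional duty on 3436.91.42 from Junador: +53.2%. Applied ad valorem rate: 4% + 53.2% = 57.2%.
Duty = ¥33,707.88 × 57.2% + 2,714 × ¥0.76 = ¥21,343.55.
Total = ¥0.00 + ¥22,594.44 + ¥21,343.55 = ¥43,937.99.

¥43,937.99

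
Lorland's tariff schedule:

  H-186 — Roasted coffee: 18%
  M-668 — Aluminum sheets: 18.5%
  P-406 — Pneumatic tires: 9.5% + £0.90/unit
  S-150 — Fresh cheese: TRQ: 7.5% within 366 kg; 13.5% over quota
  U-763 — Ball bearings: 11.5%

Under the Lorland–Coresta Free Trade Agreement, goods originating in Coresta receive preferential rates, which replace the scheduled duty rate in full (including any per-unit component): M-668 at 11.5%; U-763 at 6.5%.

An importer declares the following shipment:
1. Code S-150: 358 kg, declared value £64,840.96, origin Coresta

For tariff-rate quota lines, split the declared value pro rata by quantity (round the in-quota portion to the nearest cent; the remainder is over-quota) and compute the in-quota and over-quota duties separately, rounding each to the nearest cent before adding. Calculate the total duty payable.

Line 1 (S-150, Coresta, 358 kg, £64,840.96):
Code S-150 is under a tariff-rate quota (threshold 366 kg). Quantity 358 kg is within the quota, so the in-quota rate 7.5% applies to the full value.
Duty = £64,840.96 × 7.5% = £4,863.07.

£4,863.07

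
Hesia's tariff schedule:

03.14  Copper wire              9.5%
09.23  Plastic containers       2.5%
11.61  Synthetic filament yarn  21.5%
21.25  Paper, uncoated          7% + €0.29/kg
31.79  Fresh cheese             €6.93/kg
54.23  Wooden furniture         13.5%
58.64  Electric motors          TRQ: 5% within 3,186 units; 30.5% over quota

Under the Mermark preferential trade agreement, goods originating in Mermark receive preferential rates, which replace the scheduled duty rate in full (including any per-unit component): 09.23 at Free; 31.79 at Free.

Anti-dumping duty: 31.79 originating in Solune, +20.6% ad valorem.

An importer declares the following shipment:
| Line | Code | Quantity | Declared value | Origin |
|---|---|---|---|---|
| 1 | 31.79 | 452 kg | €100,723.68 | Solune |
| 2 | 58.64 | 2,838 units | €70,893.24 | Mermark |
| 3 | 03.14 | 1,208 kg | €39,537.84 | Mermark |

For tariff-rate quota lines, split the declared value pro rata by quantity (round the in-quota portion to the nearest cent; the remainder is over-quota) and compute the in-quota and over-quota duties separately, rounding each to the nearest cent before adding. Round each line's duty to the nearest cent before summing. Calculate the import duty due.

€31,182.19

Line 1 (31.79, Solune, 452 kg, €100,723.68):
Base rate for 31.79 is €6.93/kg.
31.79 has an FTA preferential rate, but origin Solune is not Mermark; base rate stands.
Additional duty on 31.79 from Solune: +20.6% ad valorem. Applied ad valorem rate = 20.6%.
Duty = €100,723.68 × 20.6% + 452 × €6.93 = €23,881.44.
Line 2 (58.64, Mermark, 2,838 units, €70,893.24):
Code 58.64 is under a tariff-rate quota (threshold 3,186 units). Quantity 2,838 units is within the quota, so the in-quota rate 5% applies to the full value.
Duty = €70,893.24 × 5% = €3,544.66.
Line 3 (03.14, Mermark, 1,208 kg, €39,537.84):
Base rate for 03.14 is 9.5%.
Origin Mermark is the FTA partner but 03.14 is not on the preference list; base rate stands.
Duty = €39,537.84 × 9.5% = €3,756.09.
Total = €23,881.44 + €3,544.66 + €3,756.09 = €31,182.19.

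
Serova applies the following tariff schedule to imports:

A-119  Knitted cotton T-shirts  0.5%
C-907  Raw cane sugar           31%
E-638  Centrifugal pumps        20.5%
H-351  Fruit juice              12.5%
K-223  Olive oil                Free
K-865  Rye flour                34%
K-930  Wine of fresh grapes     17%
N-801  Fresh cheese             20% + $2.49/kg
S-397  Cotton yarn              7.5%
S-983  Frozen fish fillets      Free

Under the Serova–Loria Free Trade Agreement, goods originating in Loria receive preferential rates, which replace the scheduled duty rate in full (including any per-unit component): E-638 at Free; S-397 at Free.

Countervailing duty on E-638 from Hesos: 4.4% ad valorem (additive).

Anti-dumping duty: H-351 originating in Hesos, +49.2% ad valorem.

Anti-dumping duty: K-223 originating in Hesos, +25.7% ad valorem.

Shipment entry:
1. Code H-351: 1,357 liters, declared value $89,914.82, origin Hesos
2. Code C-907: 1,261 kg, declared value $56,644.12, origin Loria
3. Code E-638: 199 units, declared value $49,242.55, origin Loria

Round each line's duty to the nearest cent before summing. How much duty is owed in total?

Line 1 (H-351, Hesos, 1,357 liters, $89,914.82):
Base rate for H-351 is 12.5%.
Additional duty on H-351 from Hesos: +49.2%. Applied ad valorem rate: 12.5% + 49.2% = 61.7%.
Duty = $89,914.82 × 61.7% = $55,477.44.
Line 2 (C-907, Loria, 1,261 kg, $56,644.12):
Base rate for C-907 is 31%.
Origin Loria is the FTA partner but C-907 is not on the preference list; base rate stands.
Duty = $56,644.12 × 31% = $17,559.68.
Line 3 (E-638, Loria, 199 units, $49,242.55):
Base rate for E-638 is 20.5%.
Origin Loria qualifies under the Serova–Loria agreement and E-638 is covered: preferential rate Free applies instead.
The additional-duty order on E-638 targets Hesos, not Loria; it does not apply.
Duty = $49,242.55 × 0% = $0.00.
Total = $55,477.44 + $17,559.68 + $0.00 = $73,037.12.

$73,037.12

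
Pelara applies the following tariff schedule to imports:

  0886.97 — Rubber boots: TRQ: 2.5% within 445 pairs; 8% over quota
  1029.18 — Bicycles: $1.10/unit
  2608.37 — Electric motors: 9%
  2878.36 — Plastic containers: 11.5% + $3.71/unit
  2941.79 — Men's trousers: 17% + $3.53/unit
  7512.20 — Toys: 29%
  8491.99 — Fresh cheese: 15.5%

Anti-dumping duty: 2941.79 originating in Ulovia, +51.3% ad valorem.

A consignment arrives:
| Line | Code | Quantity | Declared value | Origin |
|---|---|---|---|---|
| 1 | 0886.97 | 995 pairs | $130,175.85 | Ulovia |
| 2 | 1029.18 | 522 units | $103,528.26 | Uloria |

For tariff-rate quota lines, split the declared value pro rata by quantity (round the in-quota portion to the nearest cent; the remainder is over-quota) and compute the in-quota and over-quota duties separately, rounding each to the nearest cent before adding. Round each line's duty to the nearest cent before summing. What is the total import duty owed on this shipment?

$7,786.20

Line 1 (0886.97, Ulovia, 995 pairs, $130,175.85):
Code 0886.97 is under a tariff-rate quota (threshold 445 pairs). In-quota: 445 pairs at 2.5%; over-quota: 550 pairs at 8%.
Pro-rata value split: in-quota = $130,175.85 × 445/995 = $58,219.35; over-quota = $130,175.85 − $58,219.35 = $71,956.50.
In-quota duty = $58,219.35 × 2.5% = $1,455.48. Over-quota duty = $71,956.50 × 8% = $5,756.52.
Line duty = $1,455.48 + $5,756.52 = $7,212.00.
Line 2 (1029.18, Uloria, 522 units, $103,528.26):
Base rate for 1029.18 is $1.10/unit.
Duty = 522 × $1.10 = $574.20.
Total = $7,212.00 + $574.20 = $7,786.20.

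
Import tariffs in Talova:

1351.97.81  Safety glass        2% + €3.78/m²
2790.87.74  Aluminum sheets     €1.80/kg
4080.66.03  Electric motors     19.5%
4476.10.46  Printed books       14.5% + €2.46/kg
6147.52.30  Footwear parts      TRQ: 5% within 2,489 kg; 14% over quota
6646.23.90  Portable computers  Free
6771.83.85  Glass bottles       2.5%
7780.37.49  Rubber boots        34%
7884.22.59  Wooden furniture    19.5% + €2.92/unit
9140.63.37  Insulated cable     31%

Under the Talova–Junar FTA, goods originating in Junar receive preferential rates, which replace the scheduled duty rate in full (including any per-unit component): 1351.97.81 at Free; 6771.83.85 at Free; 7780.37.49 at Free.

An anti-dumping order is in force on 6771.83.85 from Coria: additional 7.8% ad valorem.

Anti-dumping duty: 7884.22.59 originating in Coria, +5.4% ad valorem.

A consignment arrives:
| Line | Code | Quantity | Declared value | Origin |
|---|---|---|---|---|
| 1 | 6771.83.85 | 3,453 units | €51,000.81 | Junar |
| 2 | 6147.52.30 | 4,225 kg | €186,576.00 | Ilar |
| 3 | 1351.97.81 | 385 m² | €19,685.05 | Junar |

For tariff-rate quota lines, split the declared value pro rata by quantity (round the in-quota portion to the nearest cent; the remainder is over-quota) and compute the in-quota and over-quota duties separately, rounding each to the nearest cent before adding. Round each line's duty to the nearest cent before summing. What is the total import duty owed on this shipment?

Line 1 (6771.83.85, Junar, 3,453 units, €51,000.81):
Base rate for 6771.83.85 is 2.5%.
Origin Junar qualifies under the Talova–Junar agreement and 6771.83.85 is covered: preferential rate Free applies instead.
The additional-duty order on 6771.83.85 targets Coria, not Junar; it does not apply.
Duty = €51,000.81 × 0% = €0.00.
Line 2 (6147.52.30, Ilar, 4,225 kg, €186,576.00):
Code 6147.52.30 is under a tariff-rate quota (threshold 2,489 kg). In-quota: 2,489 kg at 5%; over-quota: 1,736 kg at 14%.
Pro-rata value split: in-quota = €186,576.00 × 2,489/4,225 = €109,914.24; over-quota = €186,576.00 − €109,914.24 = €76,661.76.
In-quota duty = €109,914.24 × 5% = €5,495.71. Over-quota duty = €76,661.76 × 14% = €10,732.65.
Line duty = €5,495.71 + €10,732.65 = €16,228.36.
Line 3 (1351.97.81, Junar, 385 m², €19,685.05):
Base rate for 1351.97.81 is 2% + €3.78/m².
Origin Junar qualifies under the Talova–Junar agreement and 1351.97.81 is covered: preferential rate Free applies instead.
Duty = €19,685.05 × 0% = €0.00.
Total = €0.00 + €16,228.36 + €0.00 = €16,228.36.

€16,228.36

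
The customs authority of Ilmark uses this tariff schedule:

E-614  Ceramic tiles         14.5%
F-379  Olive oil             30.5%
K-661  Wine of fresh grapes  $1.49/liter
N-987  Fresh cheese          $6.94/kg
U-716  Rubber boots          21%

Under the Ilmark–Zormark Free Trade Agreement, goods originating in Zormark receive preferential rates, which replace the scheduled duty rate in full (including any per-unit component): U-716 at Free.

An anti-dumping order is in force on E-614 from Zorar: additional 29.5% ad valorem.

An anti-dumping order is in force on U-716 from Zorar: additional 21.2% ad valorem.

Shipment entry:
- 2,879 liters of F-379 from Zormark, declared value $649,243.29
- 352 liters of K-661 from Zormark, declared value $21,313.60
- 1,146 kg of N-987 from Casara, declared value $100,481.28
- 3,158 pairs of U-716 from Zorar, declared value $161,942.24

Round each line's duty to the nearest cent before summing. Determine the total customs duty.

Line 1 (F-379, Zormark, 2,879 liters, $649,243.29):
Base rate for F-379 is 30.5%.
Origin Zormark is the FTA partner but F-379 is not on the preference list; base rate stands.
Duty = $649,243.29 × 30.5% = $198,019.20.
Line 2 (K-661, Zormark, 352 liters, $21,313.60):
Base rate for K-661 is $1.49/liter.
Origin Zormark is the FTA partner but K-661 is not on the preference list; base rate stands.
Duty = 352 × $1.49 = $524.48.
Line 3 (N-987, Casara, 1,146 kg, $100,481.28):
Base rate for N-987 is $6.94/kg.
Duty = 1,146 × $6.94 = $7,953.24.
Line 4 (U-716, Zorar, 3,158 pairs, $161,942.24):
Base rate for U-716 is 21%.
U-716 has an FTA preferential rate, but origin Zorar is not Zormark; base rate stands.
Additional duty on U-716 from Zorar: +21.2%. Applied ad valorem rate: 21% + 21.2% = 42.2%.
Duty = $161,942.24 × 42.2% = $68,339.63.
Total = $198,019.20 + $524.48 + $7,953.24 + $68,339.63 = $274,836.55.

$274,836.55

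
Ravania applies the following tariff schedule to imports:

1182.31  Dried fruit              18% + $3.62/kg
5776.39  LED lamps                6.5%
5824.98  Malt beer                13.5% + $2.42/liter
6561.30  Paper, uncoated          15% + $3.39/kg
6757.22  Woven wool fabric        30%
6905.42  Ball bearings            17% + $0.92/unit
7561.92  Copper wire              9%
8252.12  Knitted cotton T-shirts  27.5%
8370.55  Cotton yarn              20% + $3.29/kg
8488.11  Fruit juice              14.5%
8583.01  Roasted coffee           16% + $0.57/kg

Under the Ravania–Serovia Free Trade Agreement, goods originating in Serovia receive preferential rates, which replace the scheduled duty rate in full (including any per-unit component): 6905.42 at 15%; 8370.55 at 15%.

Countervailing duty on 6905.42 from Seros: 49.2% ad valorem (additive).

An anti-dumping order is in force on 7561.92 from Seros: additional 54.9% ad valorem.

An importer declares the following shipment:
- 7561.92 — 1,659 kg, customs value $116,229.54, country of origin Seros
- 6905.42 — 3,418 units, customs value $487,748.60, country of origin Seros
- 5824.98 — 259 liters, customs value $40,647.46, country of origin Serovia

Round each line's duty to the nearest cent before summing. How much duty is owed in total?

Line 1 (7561.92, Seros, 1,659 kg, $116,229.54):
Base rate for 7561.92 is 9%.
Additional duty on 7561.92 from Seros: +54.9%. Applied ad valorem rate: 9% + 54.9% = 63.9%.
Duty = $116,229.54 × 63.9% = $74,270.68.
Line 2 (6905.42, Seros, 3,418 units, $487,748.60):
Base rate for 6905.42 is 17% + $0.92/unit.
6905.42 has an FTA preferential rate, but origin Seros is not Serovia; base rate stands.
Additional duty on 6905.42 from Seros: +49.2%. Applied ad valorem rate: 17% + 49.2% = 66.2%.
Duty = $487,748.60 × 66.2% + 3,418 × $0.92 = $326,034.13.
Line 3 (5824.98, Serovia, 259 liters, $40,647.46):
Base rate for 5824.98 is 13.5% + $2.42/liter.
Origin Serovia is the FTA partner but 5824.98 is not on the preference list; base rate stands.
Duty = $40,647.46 × 13.5% + 259 × $2.42 = $6,114.19.
Total = $74,270.68 + $326,034.13 + $6,114.19 = $406,419.00.

$406,419.00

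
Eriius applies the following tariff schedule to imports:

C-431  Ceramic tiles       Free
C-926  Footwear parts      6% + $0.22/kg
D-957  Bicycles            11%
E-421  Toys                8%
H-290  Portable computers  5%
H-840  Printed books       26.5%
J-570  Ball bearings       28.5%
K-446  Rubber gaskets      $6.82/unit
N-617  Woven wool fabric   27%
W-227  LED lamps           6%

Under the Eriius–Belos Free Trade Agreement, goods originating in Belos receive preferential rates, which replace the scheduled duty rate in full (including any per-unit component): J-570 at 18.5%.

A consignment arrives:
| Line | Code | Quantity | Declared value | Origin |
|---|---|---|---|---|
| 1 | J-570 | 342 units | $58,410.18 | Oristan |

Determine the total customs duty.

$16,646.90

Line 1 (J-570, Oristan, 342 units, $58,410.18):
Base rate for J-570 is 28.5%.
J-570 has an FTA preferential rate, but origin Oristan is not Belos; base rate stands.
Duty = $58,410.18 × 28.5% = $16,646.90.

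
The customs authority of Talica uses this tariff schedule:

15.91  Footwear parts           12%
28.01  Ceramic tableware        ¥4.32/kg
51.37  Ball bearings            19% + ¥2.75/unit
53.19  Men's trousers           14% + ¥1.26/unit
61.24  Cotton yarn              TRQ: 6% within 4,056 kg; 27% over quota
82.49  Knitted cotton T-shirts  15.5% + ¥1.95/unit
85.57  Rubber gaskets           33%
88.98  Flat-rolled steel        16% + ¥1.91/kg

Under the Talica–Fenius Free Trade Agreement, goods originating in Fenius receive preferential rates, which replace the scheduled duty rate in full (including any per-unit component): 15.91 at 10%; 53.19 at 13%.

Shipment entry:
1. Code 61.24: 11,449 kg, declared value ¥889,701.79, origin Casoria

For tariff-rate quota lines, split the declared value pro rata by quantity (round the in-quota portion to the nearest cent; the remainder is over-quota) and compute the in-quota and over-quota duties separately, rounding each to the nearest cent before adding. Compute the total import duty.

¥174,029.22

Line 1 (61.24, Casoria, 11,449 kg, ¥889,701.79):
Code 61.24 is under a tariff-rate quota (threshold 4,056 kg). In-quota: 4,056 kg at 6%; over-quota: 7,393 kg at 27%.
Pro-rata value split: in-quota = ¥889,701.79 × 4,056/11,449 = ¥315,191.76; over-quota = ¥889,701.79 − ¥315,191.76 = ¥574,510.03.
In-quota duty = ¥315,191.76 × 6% = ¥18,911.51. Over-quota duty = ¥574,510.03 × 27% = ¥155,117.71.
Line duty = ¥18,911.51 + ¥155,117.71 = ¥174,029.22.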